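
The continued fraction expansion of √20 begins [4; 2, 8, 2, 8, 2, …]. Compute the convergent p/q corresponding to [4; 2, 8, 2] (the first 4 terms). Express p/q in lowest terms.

a_0 = 4: 4/1
a_1 = 2: 9/2
a_2 = 8: 76/17
a_3 = 2: 161/36

161/36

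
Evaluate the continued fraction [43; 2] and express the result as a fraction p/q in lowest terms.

87/2

Start with 2.
43 + 1/(2/1) = 43 + 1/2 = 87/2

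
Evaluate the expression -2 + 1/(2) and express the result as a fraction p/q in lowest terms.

-3/2

Starting at the tail and folding back:
Start with 2.
-2 + 1/(2/1) = -2 + 1/2 = -3/2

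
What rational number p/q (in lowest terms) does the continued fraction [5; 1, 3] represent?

23/4

a_0 = 5: 5/1
a_1 = 1: 6/1
a_2 = 3: 23/4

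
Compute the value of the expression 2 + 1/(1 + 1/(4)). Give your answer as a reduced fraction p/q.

14/5

a_0 = 2: 2/1
a_1 = 1: 3/1
a_2 = 4: 14/5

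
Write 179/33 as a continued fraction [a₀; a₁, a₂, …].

[5; 2, 2, 1, 4]

179 = 5·33 + 14, so a_0 = 5
33 = 2·14 + 5, so a_1 = 2
14 = 2·5 + 4, so a_2 = 2
5 = 1·4 + 1, so a_3 = 1
4 = 4·1 + 0, so a_4 = 4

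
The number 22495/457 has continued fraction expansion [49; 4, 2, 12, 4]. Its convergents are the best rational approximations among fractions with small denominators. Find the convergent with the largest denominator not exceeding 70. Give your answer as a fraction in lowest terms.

a_0 = 49: 49/1  (≤ bound)
a_1 = 4: 197/4  (≤ bound)
a_2 = 2: 443/9  (≤ bound)
a_3 = 12: 5513/112  (> 70, stop)

443/9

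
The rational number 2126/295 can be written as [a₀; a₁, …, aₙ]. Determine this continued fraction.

2126 ÷ 295 → quotient 7, remainder 61
295 ÷ 61 → quotient 4, remainder 51
61 ÷ 51 → quotient 1, remainder 10
51 ÷ 10 → quotient 5, remainder 1
10 ÷ 1 → quotient 10, remainder 0

[7; 4, 1, 5, 10]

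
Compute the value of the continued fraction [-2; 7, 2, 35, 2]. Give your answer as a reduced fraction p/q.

Starting at the tail and folding back:
Start with 2.
35 + 1/(2/1) = 35 + 1/2 = 71/2
2 + 1/(71/2) = 2 + 2/71 = 144/71
7 + 1/(144/71) = 7 + 71/144 = 1079/144
-2 + 1/(1079/144) = -2 + 144/1079 = -2014/1079

-2014/1079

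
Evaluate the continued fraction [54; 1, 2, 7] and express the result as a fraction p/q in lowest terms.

Compute successive convergents:
a_0 = 54: 54/1
a_1 = 1: 55/1
a_2 = 2: 164/3
a_3 = 7: 1203/22

1203/22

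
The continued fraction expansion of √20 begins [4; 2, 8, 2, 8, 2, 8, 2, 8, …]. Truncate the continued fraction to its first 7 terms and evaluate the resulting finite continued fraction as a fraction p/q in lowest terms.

24476/5473

a_0 = 4: 4/1
a_1 = 2: 9/2
a_2 = 8: 76/17
a_3 = 2: 161/36
a_4 = 8: 1364/305
a_5 = 2: 2889/646
a_6 = 8: 24476/5473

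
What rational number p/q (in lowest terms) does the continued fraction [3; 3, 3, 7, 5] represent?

1238/375

a_0 = 3: 3/1
a_1 = 3: 10/3
a_2 = 3: 33/10
a_3 = 7: 241/73
a_4 = 5: 1238/375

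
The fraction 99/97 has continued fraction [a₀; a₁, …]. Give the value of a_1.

Run the Euclidean algorithm, recording each quotient:
99 ÷ 97 → quotient 1, remainder 2
97 ÷ 2 → quotient 48, remainder 1

48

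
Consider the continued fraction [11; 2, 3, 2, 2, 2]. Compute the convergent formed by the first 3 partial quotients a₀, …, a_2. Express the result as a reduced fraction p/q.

a_0 = 11: 11/1
a_1 = 2: 23/2
a_2 = 3: 80/7

80/7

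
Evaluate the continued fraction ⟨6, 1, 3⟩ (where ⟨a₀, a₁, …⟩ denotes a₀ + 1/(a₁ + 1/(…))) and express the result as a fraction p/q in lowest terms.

a_0 = 6: 6/1
a_1 = 1: 7/1
a_2 = 3: 27/4

27/4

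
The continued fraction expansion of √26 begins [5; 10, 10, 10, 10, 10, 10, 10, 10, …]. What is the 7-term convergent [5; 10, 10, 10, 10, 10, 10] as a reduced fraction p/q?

Start with 10.
10 + 1/(10/1) = 10 + 1/10 = 101/10
10 + 1/(101/10) = 10 + 10/101 = 1020/101
10 + 1/(1020/101) = 10 + 101/1020 = 10301/1020
10 + 1/(10301/1020) = 10 + 1020/10301 = 104030/10301
10 + 1/(104030/10301) = 10 + 10301/104030 = 1050601/104030
5 + 1/(1050601/104030) = 5 + 104030/1050601 = 5357035/1050601

5357035/1050601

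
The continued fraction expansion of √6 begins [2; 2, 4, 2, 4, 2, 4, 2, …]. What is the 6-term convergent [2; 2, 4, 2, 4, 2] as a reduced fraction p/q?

Collapse the nested fraction from the inside out:
Start with 2.
4 + 1/(2/1) = 4 + 1/2 = 9/2
2 + 1/(9/2) = 2 + 2/9 = 20/9
4 + 1/(20/9) = 4 + 9/20 = 89/20
2 + 1/(89/20) = 2 + 20/89 = 198/89
2 + 1/(198/89) = 2 + 89/198 = 485/198

485/198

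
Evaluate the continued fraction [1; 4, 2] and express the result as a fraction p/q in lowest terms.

11/9

a_0 = 1: 1/1
a_1 = 4: 5/4
a_2 = 2: 11/9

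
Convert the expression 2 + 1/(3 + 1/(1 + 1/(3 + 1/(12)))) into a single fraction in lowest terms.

Start with 12.
3 + 1/(12/1) = 3 + 1/12 = 37/12
1 + 1/(37/12) = 1 + 12/37 = 49/37
3 + 1/(49/37) = 3 + 37/49 = 184/49
2 + 1/(184/49) = 2 + 49/184 = 417/184

417/184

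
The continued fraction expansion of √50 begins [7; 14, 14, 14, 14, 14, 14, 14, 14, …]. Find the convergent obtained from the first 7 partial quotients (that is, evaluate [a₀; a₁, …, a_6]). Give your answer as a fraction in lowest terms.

54608393/7722793

Starting at the tail and folding back:
Start with 14.
14 + 1/(14/1) = 14 + 1/14 = 197/14
14 + 1/(197/14) = 14 + 14/197 = 2772/197
14 + 1/(2772/197) = 14 + 197/2772 = 39005/2772
14 + 1/(39005/2772) = 14 + 2772/39005 = 548842/39005
14 + 1/(548842/39005) = 14 + 39005/548842 = 7722793/548842
7 + 1/(7722793/548842) = 7 + 548842/7722793 = 54608393/7722793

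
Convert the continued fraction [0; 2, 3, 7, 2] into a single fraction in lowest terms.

47/109

Compute successive convergents:
a_0 = 0: 0/1
a_1 = 2: 1/2
a_2 = 3: 3/7
a_3 = 7: 22/51
a_4 = 2: 47/109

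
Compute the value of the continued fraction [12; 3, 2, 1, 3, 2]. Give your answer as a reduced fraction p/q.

a_0 = 12: 12/1
a_1 = 3: 37/3
a_2 = 2: 86/7
a_3 = 1: 123/10
a_4 = 3: 455/37
a_5 = 2: 1033/84

1033/84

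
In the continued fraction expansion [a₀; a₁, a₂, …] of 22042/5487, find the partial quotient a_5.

22042 ÷ 5487 → quotient 4, remainder 94
5487 ÷ 94 → quotient 58, remainder 35
94 ÷ 35 → quotient 2, remainder 24
35 ÷ 24 → quotient 1, remainder 11
24 ÷ 11 → quotient 2, remainder 2
11 ÷ 2 → quotient 5, remainder 1

5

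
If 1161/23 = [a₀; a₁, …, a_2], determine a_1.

2

Apply division with remainder until the remainder is 0:
⌊1161/23⌋ = 50, remainder 11
⌊23/11⌋ = 2, remainder 1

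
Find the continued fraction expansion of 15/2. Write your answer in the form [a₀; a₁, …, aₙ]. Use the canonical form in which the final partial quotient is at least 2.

⌊15/2⌋ = 7, remainder 1
⌊2/1⌋ = 2, remainder 0

[7; 2]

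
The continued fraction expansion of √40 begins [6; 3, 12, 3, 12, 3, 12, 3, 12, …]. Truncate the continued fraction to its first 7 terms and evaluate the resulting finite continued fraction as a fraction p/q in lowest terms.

337434/53353

a_0 = 6: 6/1
a_1 = 3: 19/3
a_2 = 12: 234/37
a_3 = 3: 721/114
a_4 = 12: 8886/1405
a_5 = 3: 27379/4329
a_6 = 12: 337434/53353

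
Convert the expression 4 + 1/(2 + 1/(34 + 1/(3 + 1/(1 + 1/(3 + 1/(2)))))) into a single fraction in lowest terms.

a_0 = 4: 4/1
a_1 = 2: 9/2
a_2 = 34: 310/69
a_3 = 3: 939/209
a_4 = 1: 1249/278
a_5 = 3: 4686/1043
a_6 = 2: 10621/2364

10621/2364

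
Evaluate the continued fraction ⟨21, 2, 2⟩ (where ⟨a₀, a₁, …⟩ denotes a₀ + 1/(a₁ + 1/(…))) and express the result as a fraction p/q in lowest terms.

a_0 = 21: 21/1
a_1 = 2: 43/2
a_2 = 2: 107/5

107/5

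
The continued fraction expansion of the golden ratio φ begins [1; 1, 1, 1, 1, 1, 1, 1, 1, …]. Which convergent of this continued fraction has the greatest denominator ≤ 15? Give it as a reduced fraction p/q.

a_0 = 1: 1/1  (≤ bound)
a_1 = 1: 2/1  (≤ bound)
a_2 = 1: 3/2  (≤ bound)
a_3 = 1: 5/3  (≤ bound)
a_4 = 1: 8/5  (≤ bound)
a_5 = 1: 13/8  (≤ bound)
a_6 = 1: 21/13  (≤ bound)
a_7 = 1: 34/21  (> 15, stop)

21/13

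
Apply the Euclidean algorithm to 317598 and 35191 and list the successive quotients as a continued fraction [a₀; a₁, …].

Apply division with remainder until the remainder is 0:
⌊317598/35191⌋ = 9, remainder 879
⌊35191/879⌋ = 40, remainder 31
⌊879/31⌋ = 28, remainder 11
⌊31/11⌋ = 2, remainder 9
⌊11/9⌋ = 1, remainder 2
⌊9/2⌋ = 4, remainder 1
⌊2/1⌋ = 2, remainder 0

[9; 40, 28, 2, 1, 4, 2]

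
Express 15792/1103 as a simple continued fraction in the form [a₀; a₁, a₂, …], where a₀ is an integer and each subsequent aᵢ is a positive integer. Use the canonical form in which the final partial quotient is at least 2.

[14; 3, 6, 1, 1, 1, 1, 10]

15792 ÷ 1103 → quotient 14, remainder 350
1103 ÷ 350 → quotient 3, remainder 53
350 ÷ 53 → quotient 6, remainder 32
53 ÷ 32 → quotient 1, remainder 21
32 ÷ 21 → quotient 1, remainder 11
21 ÷ 11 → quotient 1, remainder 10
11 ÷ 10 → quotient 1, remainder 1
10 ÷ 1 → quotient 10, remainder 0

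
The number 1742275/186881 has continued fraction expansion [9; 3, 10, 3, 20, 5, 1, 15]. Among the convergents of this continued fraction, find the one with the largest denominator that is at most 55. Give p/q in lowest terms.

List convergents until the denominator exceeds the bound:
a_0 = 9: 9/1  (≤ bound)
a_1 = 3: 28/3  (≤ bound)
a_2 = 10: 289/31  (≤ bound)
a_3 = 3: 895/96  (> 55, stop)

289/31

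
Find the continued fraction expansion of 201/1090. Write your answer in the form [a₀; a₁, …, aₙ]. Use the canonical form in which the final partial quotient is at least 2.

201 = 0·1090 + 201, so a_0 = 0
1090 = 5·201 + 85, so a_1 = 5
201 = 2·85 + 31, so a_2 = 2
85 = 2·31 + 23, so a_3 = 2
31 = 1·23 + 8, so a_4 = 1
23 = 2·8 + 7, so a_5 = 2
8 = 1·7 + 1, so a_6 = 1
7 = 7·1 + 0, so a_7 = 7

[0; 5, 2, 2, 1, 2, 1, 7]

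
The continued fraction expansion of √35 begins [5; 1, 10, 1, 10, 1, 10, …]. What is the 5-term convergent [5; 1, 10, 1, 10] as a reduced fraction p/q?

775/131

a_0 = 5: 5/1
a_1 = 1: 6/1
a_2 = 10: 65/11
a_3 = 1: 71/12
a_4 = 10: 775/131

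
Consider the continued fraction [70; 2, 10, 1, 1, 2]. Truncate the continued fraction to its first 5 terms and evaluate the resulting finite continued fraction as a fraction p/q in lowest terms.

Build up convergents one term at a time:
a_0 = 70: 70/1
a_1 = 2: 141/2
a_2 = 10: 1480/21
a_3 = 1: 1621/23
a_4 = 1: 3101/44

3101/44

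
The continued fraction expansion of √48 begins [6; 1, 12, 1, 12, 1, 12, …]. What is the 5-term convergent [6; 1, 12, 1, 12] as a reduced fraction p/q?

Start with 12.
1 + 1/(12/1) = 1 + 1/12 = 13/12
12 + 1/(13/12) = 12 + 12/13 = 168/13
1 + 1/(168/13) = 1 + 13/168 = 181/168
6 + 1/(181/168) = 6 + 168/181 = 1254/181

1254/181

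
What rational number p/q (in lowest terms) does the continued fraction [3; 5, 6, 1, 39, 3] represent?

13867/4341

Start with 3.
39 + 1/(3/1) = 39 + 1/3 = 118/3
1 + 1/(118/3) = 1 + 3/118 = 121/118
6 + 1/(121/118) = 6 + 118/121 = 844/121
5 + 1/(844/121) = 5 + 121/844 = 4341/844
3 + 1/(4341/844) = 3 + 844/4341 = 13867/4341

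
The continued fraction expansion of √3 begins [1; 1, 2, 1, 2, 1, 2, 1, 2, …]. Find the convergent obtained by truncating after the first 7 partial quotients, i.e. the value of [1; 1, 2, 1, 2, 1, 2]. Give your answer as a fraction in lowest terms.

Start with 2.
1 + 1/(2/1) = 1 + 1/2 = 3/2
2 + 1/(3/2) = 2 + 2/3 = 8/3
1 + 1/(8/3) = 1 + 3/8 = 11/8
2 + 1/(11/8) = 2 + 8/11 = 30/11
1 + 1/(30/11) = 1 + 11/30 = 41/30
1 + 1/(41/30) = 1 + 30/41 = 71/41

71/41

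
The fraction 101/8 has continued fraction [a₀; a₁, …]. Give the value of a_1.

Run the Euclidean algorithm, recording each quotient:
101 = 12·8 + 5, so a_0 = 12
8 = 1·5 + 3, so a_1 = 1

1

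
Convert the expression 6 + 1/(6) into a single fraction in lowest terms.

37/6

Use the convergent recurrence hₖ = aₖ·hₖ₋₁ + hₖ₋₂ (and likewise for the denominators kₖ):
a_0 = 6: 6/1
a_1 = 6: 37/6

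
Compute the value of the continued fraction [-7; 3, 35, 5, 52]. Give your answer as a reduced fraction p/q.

Starting at the tail and folding back:
Start with 52.
5 + 1/(52/1) = 5 + 1/52 = 261/52
35 + 1/(261/52) = 35 + 52/261 = 9187/261
3 + 1/(9187/261) = 3 + 261/9187 = 27822/9187
-7 + 1/(27822/9187) = -7 + 9187/27822 = -185567/27822

-185567/27822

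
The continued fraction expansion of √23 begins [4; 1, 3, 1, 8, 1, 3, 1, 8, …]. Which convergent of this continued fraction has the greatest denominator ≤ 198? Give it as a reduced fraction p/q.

a_0 = 4: 4/1  (≤ bound)
a_1 = 1: 5/1  (≤ bound)
a_2 = 3: 19/4  (≤ bound)
a_3 = 1: 24/5  (≤ bound)
a_4 = 8: 211/44  (≤ bound)
a_5 = 1: 235/49  (≤ bound)
a_6 = 3: 916/191  (≤ bound)
a_7 = 1: 1151/240  (> 198, stop)

916/191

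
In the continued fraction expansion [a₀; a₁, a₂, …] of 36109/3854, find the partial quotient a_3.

2

36109 = 9·3854 + 1423, so a_0 = 9
3854 = 2·1423 + 1008, so a_1 = 2
1423 = 1·1008 + 415, so a_2 = 1
1008 = 2·415 + 178, so a_3 = 2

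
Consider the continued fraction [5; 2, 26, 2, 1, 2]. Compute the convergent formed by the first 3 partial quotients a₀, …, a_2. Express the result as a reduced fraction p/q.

Collapse the nested fraction from the inside out:
Start with 26.
2 + 1/(26/1) = 2 + 1/26 = 53/26
5 + 1/(53/26) = 5 + 26/53 = 291/53

291/53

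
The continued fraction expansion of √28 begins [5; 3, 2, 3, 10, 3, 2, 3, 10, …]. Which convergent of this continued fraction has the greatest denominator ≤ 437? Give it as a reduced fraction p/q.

1307/247

a_0 = 5: 5/1  (≤ bound)
a_1 = 3: 16/3  (≤ bound)
a_2 = 2: 37/7  (≤ bound)
a_3 = 3: 127/24  (≤ bound)
a_4 = 10: 1307/247  (≤ bound)
a_5 = 3: 4048/765  (> 437, stop)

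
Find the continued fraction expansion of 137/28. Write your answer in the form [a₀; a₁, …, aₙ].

[4; 1, 8, 3]

137 = 4·28 + 25, so a_0 = 4
28 = 1·25 + 3, so a_1 = 1
25 = 8·3 + 1, so a_2 = 8
3 = 3·1 + 0, so a_3 = 3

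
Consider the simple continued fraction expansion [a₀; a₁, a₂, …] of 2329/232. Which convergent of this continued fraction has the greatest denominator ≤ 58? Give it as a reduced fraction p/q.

a_0 = 10: 10/1  (≤ bound)
a_1 = 25: 251/25  (≤ bound)
a_2 = 1: 261/26  (≤ bound)
a_3 = 3: 1034/103  (> 58, stop)

261/26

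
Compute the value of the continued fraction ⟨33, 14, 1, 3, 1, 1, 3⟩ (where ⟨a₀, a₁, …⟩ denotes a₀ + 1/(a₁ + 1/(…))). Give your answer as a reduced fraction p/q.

a_0 = 33: 33/1
a_1 = 14: 463/14
a_2 = 1: 496/15
a_3 = 3: 1951/59
a_4 = 1: 2447/74
a_5 = 1: 4398/133
a_6 = 3: 15641/473

15641/473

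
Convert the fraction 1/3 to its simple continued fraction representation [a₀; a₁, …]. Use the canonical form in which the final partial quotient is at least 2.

[0; 3]

1 ÷ 3 → quotient 0, remainder 1
3 ÷ 1 → quotient 3, remainder 0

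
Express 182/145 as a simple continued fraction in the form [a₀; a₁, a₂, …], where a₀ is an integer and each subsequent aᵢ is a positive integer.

[1; 3, 1, 11, 3]

⌊182/145⌋ = 1, remainder 37
⌊145/37⌋ = 3, remainder 34
⌊37/34⌋ = 1, remainder 3
⌊34/3⌋ = 11, remainder 1
⌊3/1⌋ = 3, remainder 0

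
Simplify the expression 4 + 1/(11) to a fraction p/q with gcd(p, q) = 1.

Collapse the nested fraction from the inside out:
Start with 11.
4 + 1/(11/1) = 4 + 1/11 = 45/11

45/11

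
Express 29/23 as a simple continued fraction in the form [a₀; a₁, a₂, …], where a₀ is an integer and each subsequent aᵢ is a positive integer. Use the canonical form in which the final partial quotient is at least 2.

[1; 3, 1, 5]

29 ÷ 23 → quotient 1, remainder 6
23 ÷ 6 → quotient 3, remainder 5
6 ÷ 5 → quotient 1, remainder 1
5 ÷ 1 → quotient 5, remainder 0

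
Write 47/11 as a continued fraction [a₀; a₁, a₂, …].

⌊47/11⌋ = 4, remainder 3
⌊11/3⌋ = 3, remainder 2
⌊3/2⌋ = 1, remainder 1
⌊2/1⌋ = 2, remainder 0

[4; 3, 1, 2]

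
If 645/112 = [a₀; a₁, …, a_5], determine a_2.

3

⌊645/112⌋ = 5, remainder 85
⌊112/85⌋ = 1, remainder 27
⌊85/27⌋ = 3, remainder 4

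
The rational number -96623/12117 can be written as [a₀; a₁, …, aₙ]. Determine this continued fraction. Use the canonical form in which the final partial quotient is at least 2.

⌊-96623/12117⌋ = -8, remainder 313
⌊12117/313⌋ = 38, remainder 223
⌊313/223⌋ = 1, remainder 90
⌊223/90⌋ = 2, remainder 43
⌊90/43⌋ = 2, remainder 4
⌊43/4⌋ = 10, remainder 3
⌊4/3⌋ = 1, remainder 1
⌊3/1⌋ = 3, remainder 0

[-8; 38, 1, 2, 2, 10, 1, 3]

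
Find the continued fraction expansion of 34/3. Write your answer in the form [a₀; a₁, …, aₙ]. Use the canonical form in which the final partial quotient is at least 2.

[11; 3]

34 = 11·3 + 1, so a_0 = 11
3 = 3·1 + 0, so a_1 = 3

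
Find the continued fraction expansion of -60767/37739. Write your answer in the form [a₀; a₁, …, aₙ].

Run the Euclidean algorithm, recording each quotient:
-60767 = -2·37739 + 14711, so a_0 = -2
37739 = 2·14711 + 8317, so a_1 = 2
14711 = 1·8317 + 6394, so a_2 = 1
8317 = 1·6394 + 1923, so a_3 = 1
6394 = 3·1923 + 625, so a_4 = 3
1923 = 3·625 + 48, so a_5 = 3
625 = 13·48 + 1, so a_6 = 13
48 = 48·1 + 0, so a_7 = 48

[-2; 2, 1, 1, 3, 3, 13, 48]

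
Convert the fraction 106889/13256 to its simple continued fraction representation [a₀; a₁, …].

[8; 15, 1, 3, 4, 1, 7, 5]

106889 ÷ 13256 → quotient 8, remainder 841
13256 ÷ 841 → quotient 15, remainder 641
841 ÷ 641 → quotient 1, remainder 200
641 ÷ 200 → quotient 3, remainder 41
200 ÷ 41 → quotient 4, remainder 36
41 ÷ 36 → quotient 1, remainder 5
36 ÷ 5 → quotient 7, remainder 1
5 ÷ 1 → quotient 5, remainder 0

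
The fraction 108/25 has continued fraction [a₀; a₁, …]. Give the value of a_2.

8

108 = 4·25 + 8, so a_0 = 4
25 = 3·8 + 1, so a_1 = 3
8 = 8·1 + 0, so a_2 = 8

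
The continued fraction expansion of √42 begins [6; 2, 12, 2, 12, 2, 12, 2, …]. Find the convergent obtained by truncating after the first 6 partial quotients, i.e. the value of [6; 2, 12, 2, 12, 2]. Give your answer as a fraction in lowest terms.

a_0 = 6: 6/1
a_1 = 2: 13/2
a_2 = 12: 162/25
a_3 = 2: 337/52
a_4 = 12: 4206/649
a_5 = 2: 8749/1350

8749/1350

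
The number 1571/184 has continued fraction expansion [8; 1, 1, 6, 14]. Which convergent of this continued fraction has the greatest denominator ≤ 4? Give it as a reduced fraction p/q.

a_0 = 8: 8/1  (≤ bound)
a_1 = 1: 9/1  (≤ bound)
a_2 = 1: 17/2  (≤ bound)
a_3 = 6: 111/13  (> 4, stop)

17/2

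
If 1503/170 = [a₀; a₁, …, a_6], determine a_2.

⌊1503/170⌋ = 8, remainder 143
⌊170/143⌋ = 1, remainder 27
⌊143/27⌋ = 5, remainder 8

5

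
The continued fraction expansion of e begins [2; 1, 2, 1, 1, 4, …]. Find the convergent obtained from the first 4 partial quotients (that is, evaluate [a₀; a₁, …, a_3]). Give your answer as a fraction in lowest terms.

a_0 = 2: 2/1
a_1 = 1: 3/1
a_2 = 2: 8/3
a_3 = 1: 11/4

11/4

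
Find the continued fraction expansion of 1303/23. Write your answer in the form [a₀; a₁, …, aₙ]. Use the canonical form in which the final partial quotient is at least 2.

[56; 1, 1, 1, 7]

⌊1303/23⌋ = 56, remainder 15
⌊23/15⌋ = 1, remainder 8
⌊15/8⌋ = 1, remainder 7
⌊8/7⌋ = 1, remainder 1
⌊7/1⌋ = 7, remainder 0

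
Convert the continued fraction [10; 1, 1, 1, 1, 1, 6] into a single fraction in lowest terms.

563/53

Start with 6.
1 + 1/(6/1) = 1 + 1/6 = 7/6
1 + 1/(7/6) = 1 + 6/7 = 13/7
1 + 1/(13/7) = 1 + 7/13 = 20/13
1 + 1/(20/13) = 1 + 13/20 = 33/20
1 + 1/(33/20) = 1 + 20/33 = 53/33
10 + 1/(53/33) = 10 + 33/53 = 563/53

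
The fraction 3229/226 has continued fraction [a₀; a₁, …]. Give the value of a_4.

3

⌊3229/226⌋ = 14, remainder 65
⌊226/65⌋ = 3, remainder 31
⌊65/31⌋ = 2, remainder 3
⌊31/3⌋ = 10, remainder 1
⌊3/1⌋ = 3, remainder 0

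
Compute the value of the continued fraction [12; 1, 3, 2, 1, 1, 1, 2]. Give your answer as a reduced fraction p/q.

Collapse the nested fraction from the inside out:
Start with 2.
1 + 1/(2/1) = 1 + 1/2 = 3/2
1 + 1/(3/2) = 1 + 2/3 = 5/3
1 + 1/(5/3) = 1 + 3/5 = 8/5
2 + 1/(8/5) = 2 + 5/8 = 21/8
3 + 1/(21/8) = 3 + 8/21 = 71/21
1 + 1/(71/21) = 1 + 21/71 = 92/71
12 + 1/(92/71) = 12 + 71/92 = 1175/92

1175/92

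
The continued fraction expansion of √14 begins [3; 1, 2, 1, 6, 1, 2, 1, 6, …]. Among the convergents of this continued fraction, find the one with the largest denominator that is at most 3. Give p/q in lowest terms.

a_0 = 3: 3/1  (≤ bound)
a_1 = 1: 4/1  (≤ bound)
a_2 = 2: 11/3  (≤ bound)
a_3 = 1: 15/4  (> 3, stop)

11/3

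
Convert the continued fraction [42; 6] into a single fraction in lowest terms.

253/6

Starting at the tail and folding back:
Start with 6.
42 + 1/(6/1) = 42 + 1/6 = 253/6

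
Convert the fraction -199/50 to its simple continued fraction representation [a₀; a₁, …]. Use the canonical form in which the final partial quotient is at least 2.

[-4; 50]

Repeatedly divide and take the remainder:
-199 = -4·50 + 1, so a_0 = -4
50 = 50·1 + 0, so a_1 = 50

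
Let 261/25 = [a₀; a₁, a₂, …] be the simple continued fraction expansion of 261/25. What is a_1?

261 = 10·25 + 11, so a_0 = 10
25 = 2·11 + 3, so a_1 = 2

2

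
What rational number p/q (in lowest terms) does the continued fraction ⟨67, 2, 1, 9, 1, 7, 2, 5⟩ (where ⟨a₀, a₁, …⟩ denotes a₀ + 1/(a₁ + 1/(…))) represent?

Build up convergents one term at a time:
a_0 = 67: 67/1
a_1 = 2: 135/2
a_2 = 1: 202/3
a_3 = 9: 1953/29
a_4 = 1: 2155/32
a_5 = 7: 17038/253
a_6 = 2: 36231/538
a_7 = 5: 198193/2943

198193/2943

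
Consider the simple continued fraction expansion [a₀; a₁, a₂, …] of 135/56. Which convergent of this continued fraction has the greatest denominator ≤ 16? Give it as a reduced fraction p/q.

12/5

a_0 = 2: 2/1  (≤ bound)
a_1 = 2: 5/2  (≤ bound)
a_2 = 2: 12/5  (≤ bound)
a_3 = 3: 41/17  (> 16, stop)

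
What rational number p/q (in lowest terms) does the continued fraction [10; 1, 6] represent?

Start with 6.
1 + 1/(6/1) = 1 + 1/6 = 7/6
10 + 1/(7/6) = 10 + 6/7 = 76/7

76/7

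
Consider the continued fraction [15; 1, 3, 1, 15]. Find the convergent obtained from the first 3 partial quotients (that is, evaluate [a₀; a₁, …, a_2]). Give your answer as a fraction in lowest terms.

63/4

a_0 = 15: 15/1
a_1 = 1: 16/1
a_2 = 3: 63/4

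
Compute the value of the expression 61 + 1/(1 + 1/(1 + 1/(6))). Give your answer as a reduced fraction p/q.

a_0 = 61: 61/1
a_1 = 1: 62/1
a_2 = 1: 123/2
a_3 = 6: 800/13

800/13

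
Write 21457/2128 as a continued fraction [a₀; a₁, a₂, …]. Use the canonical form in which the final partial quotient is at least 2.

[10; 12, 44, 4]

⌊21457/2128⌋ = 10, remainder 177
⌊2128/177⌋ = 12, remainder 4
⌊177/4⌋ = 44, remainder 1
⌊4/1⌋ = 4, remainder 0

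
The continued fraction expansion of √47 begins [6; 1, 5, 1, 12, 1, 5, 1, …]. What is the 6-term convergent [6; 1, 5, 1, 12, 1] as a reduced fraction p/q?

Starting at the tail and folding back:
Start with 1.
12 + 1/(1/1) = 12 + 1/1 = 13/1
1 + 1/(13/1) = 1 + 1/13 = 14/13
5 + 1/(14/13) = 5 + 13/14 = 83/14
1 + 1/(83/14) = 1 + 14/83 = 97/83
6 + 1/(97/83) = 6 + 83/97 = 665/97

665/97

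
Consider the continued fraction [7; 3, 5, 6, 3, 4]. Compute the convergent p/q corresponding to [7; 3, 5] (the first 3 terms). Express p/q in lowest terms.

a_0 = 7: 7/1
a_1 = 3: 22/3
a_2 = 5: 117/16

117/16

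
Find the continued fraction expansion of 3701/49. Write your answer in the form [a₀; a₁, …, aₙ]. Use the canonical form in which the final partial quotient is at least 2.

[75; 1, 1, 7, 1, 2]

3701 = 75·49 + 26, so a_0 = 75
49 = 1·26 + 23, so a_1 = 1
26 = 1·23 + 3, so a_2 = 1
23 = 7·3 + 2, so a_3 = 7
3 = 1·2 + 1, so a_4 = 1
2 = 2·1 + 0, so a_5 = 2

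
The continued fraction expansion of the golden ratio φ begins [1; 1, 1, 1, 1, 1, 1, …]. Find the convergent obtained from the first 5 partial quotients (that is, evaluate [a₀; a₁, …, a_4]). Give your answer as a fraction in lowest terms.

8/5

Compute successive convergents:
a_0 = 1: 1/1
a_1 = 1: 2/1
a_2 = 1: 3/2
a_3 = 1: 5/3
a_4 = 1: 8/5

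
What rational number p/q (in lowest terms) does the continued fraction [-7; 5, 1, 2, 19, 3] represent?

-6851/1004

Build up convergents one term at a time:
a_0 = -7: -7/1
a_1 = 5: -34/5
a_2 = 1: -41/6
a_3 = 2: -116/17
a_4 = 19: -2245/329
a_5 = 3: -6851/1004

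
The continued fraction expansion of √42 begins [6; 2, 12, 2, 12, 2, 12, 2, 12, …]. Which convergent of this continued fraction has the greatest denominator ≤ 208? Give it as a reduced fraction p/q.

a_0 = 6: 6/1  (≤ bound)
a_1 = 2: 13/2  (≤ bound)
a_2 = 12: 162/25  (≤ bound)
a_3 = 2: 337/52  (≤ bound)
a_4 = 12: 4206/649  (> 208, stop)

337/52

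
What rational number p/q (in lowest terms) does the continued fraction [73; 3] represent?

Build up convergents one term at a time:
a_0 = 73: 73/1
a_1 = 3: 220/3

220/3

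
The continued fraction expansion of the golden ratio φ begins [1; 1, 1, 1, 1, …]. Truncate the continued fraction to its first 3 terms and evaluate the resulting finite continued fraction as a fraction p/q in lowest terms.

Build up convergents one term at a time:
a_0 = 1: 1/1
a_1 = 1: 2/1
a_2 = 1: 3/2

3/2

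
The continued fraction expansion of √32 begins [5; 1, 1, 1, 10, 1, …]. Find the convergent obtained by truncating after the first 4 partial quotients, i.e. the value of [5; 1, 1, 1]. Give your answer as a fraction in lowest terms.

Start with 1.
1 + 1/(1/1) = 1 + 1/1 = 2/1
1 + 1/(2/1) = 1 + 1/2 = 3/2
5 + 1/(3/2) = 5 + 2/3 = 17/3

17/3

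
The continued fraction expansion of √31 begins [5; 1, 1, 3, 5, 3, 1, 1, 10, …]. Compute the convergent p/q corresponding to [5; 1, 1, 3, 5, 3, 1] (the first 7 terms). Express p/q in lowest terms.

Starting at the tail and folding back:
Start with 1.
3 + 1/(1/1) = 3 + 1/1 = 4/1
5 + 1/(4/1) = 5 + 1/4 = 21/4
3 + 1/(21/4) = 3 + 4/21 = 67/21
1 + 1/(67/21) = 1 + 21/67 = 88/67
1 + 1/(88/67) = 1 + 67/88 = 155/88
5 + 1/(155/88) = 5 + 88/155 = 863/155

863/155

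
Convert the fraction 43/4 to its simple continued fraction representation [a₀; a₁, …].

[10; 1, 3]

Run the Euclidean algorithm, recording each quotient:
43 ÷ 4 → quotient 10, remainder 3
4 ÷ 3 → quotient 1, remainder 1
3 ÷ 1 → quotient 3, remainder 0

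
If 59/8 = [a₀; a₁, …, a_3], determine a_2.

1

Apply division with remainder until the remainder is 0:
⌊59/8⌋ = 7, remainder 3
⌊8/3⌋ = 2, remainder 2
⌊3/2⌋ = 1, remainder 1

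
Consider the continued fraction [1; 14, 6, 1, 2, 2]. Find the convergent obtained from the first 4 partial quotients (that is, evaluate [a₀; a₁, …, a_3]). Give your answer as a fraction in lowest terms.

Work from the innermost term outward:
Start with 1.
6 + 1/(1/1) = 6 + 1/1 = 7/1
14 + 1/(7/1) = 14 + 1/7 = 99/7
1 + 1/(99/7) = 1 + 7/99 = 106/99

106/99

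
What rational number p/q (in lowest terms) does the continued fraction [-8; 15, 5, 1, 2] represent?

Start with 2.
1 + 1/(2/1) = 1 + 1/2 = 3/2
5 + 1/(3/2) = 5 + 2/3 = 17/3
15 + 1/(17/3) = 15 + 3/17 = 258/17
-8 + 1/(258/17) = -8 + 17/258 = -2047/258

-2047/258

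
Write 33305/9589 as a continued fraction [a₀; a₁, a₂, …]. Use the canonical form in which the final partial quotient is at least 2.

[3; 2, 8, 1, 5, 2, 39]

Repeatedly divide and take the remainder:
33305 ÷ 9589 → quotient 3, remainder 4538
9589 ÷ 4538 → quotient 2, remainder 513
4538 ÷ 513 → quotient 8, remainder 434
513 ÷ 434 → quotient 1, remainder 79
434 ÷ 79 → quotient 5, remainder 39
79 ÷ 39 → quotient 2, remainder 1
39 ÷ 1 → quotient 39, remainder 0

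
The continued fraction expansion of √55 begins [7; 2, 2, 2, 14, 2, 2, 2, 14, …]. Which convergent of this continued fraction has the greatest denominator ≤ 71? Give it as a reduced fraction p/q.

a_0 = 7: 7/1  (≤ bound)
a_1 = 2: 15/2  (≤ bound)
a_2 = 2: 37/5  (≤ bound)
a_3 = 2: 89/12  (≤ bound)
a_4 = 14: 1283/173  (> 71, stop)

89/12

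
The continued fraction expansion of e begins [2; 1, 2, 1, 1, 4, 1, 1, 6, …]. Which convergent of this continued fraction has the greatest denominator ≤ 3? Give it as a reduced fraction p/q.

a_0 = 2: 2/1  (≤ bound)
a_1 = 1: 3/1  (≤ bound)
a_2 = 2: 8/3  (≤ bound)
a_3 = 1: 11/4  (> 3, stop)

8/3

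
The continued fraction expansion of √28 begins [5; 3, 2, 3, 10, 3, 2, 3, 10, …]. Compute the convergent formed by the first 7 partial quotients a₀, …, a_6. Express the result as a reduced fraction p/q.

a_0 = 5: 5/1
a_1 = 3: 16/3
a_2 = 2: 37/7
a_3 = 3: 127/24
a_4 = 10: 1307/247
a_5 = 3: 4048/765
a_6 = 2: 9403/1777

9403/1777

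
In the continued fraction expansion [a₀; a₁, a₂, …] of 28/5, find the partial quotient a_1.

⌊28/5⌋ = 5, remainder 3
⌊5/3⌋ = 1, remainder 2

1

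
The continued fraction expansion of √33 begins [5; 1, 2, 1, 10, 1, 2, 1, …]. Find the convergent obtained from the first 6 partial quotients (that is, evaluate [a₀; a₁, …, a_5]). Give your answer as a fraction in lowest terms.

270/47

a_0 = 5: 5/1
a_1 = 1: 6/1
a_2 = 2: 17/3
a_3 = 1: 23/4
a_4 = 10: 247/43
a_5 = 1: 270/47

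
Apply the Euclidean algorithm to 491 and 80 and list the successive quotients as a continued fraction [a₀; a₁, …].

[6; 7, 3, 1, 2]

Apply division with remainder until the remainder is 0:
491 ÷ 80 → quotient 6, remainder 11
80 ÷ 11 → quotient 7, remainder 3
11 ÷ 3 → quotient 3, remainder 2
3 ÷ 2 → quotient 1, remainder 1
2 ÷ 1 → quotient 2, remainder 0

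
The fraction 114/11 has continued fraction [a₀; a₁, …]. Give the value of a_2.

114 = 10·11 + 4, so a_0 = 10
11 = 2·4 + 3, so a_1 = 2
4 = 1·3 + 1, so a_2 = 1

1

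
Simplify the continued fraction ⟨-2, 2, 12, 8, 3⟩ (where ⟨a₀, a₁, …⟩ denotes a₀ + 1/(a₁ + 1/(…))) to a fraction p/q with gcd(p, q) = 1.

Start with 3.
8 + 1/(3/1) = 8 + 1/3 = 25/3
12 + 1/(25/3) = 12 + 3/25 = 303/25
2 + 1/(303/25) = 2 + 25/303 = 631/303
-2 + 1/(631/303) = -2 + 303/631 = -959/631

-959/631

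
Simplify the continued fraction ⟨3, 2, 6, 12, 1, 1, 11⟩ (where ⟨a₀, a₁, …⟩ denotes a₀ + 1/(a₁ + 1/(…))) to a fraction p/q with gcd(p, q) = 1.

Compute successive convergents:
a_0 = 3: 3/1
a_1 = 2: 7/2
a_2 = 6: 45/13
a_3 = 12: 547/158
a_4 = 1: 592/171
a_5 = 1: 1139/329
a_6 = 11: 13121/3790

13121/3790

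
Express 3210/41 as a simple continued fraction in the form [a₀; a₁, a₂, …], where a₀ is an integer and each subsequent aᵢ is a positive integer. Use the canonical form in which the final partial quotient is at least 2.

⌊3210/41⌋ = 78, remainder 12
⌊41/12⌋ = 3, remainder 5
⌊12/5⌋ = 2, remainder 2
⌊5/2⌋ = 2, remainder 1
⌊2/1⌋ = 2, remainder 0

[78; 3, 2, 2, 2]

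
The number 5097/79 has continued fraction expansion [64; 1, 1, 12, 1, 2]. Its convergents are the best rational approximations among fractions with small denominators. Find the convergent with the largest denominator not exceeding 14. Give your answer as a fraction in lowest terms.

List convergents until the denominator exceeds the bound:
a_0 = 64: 64/1  (≤ bound)
a_1 = 1: 65/1  (≤ bound)
a_2 = 1: 129/2  (≤ bound)
a_3 = 12: 1613/25  (> 14, stop)

129/2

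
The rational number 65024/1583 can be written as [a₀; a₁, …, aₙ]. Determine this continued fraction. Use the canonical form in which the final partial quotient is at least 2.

Run the Euclidean algorithm, recording each quotient:
65024 = 41·1583 + 121, so a_0 = 41
1583 = 13·121 + 10, so a_1 = 13
121 = 12·10 + 1, so a_2 = 12
10 = 10·1 + 0, so a_3 = 10

[41; 13, 12, 10]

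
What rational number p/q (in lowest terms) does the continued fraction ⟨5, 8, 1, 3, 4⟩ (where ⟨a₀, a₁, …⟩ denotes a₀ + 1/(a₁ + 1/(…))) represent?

Start with 4.
3 + 1/(4/1) = 3 + 1/4 = 13/4
1 + 1/(13/4) = 1 + 4/13 = 17/13
8 + 1/(17/13) = 8 + 13/17 = 149/17
5 + 1/(149/17) = 5 + 17/149 = 762/149

762/149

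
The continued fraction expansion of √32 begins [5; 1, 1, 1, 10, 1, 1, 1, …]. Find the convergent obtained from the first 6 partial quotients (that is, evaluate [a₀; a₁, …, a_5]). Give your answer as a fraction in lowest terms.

198/35

Collapse the nested fraction from the inside out:
Start with 1.
10 + 1/(1/1) = 10 + 1/1 = 11/1
1 + 1/(11/1) = 1 + 1/11 = 12/11
1 + 1/(12/11) = 1 + 11/12 = 23/12
1 + 1/(23/12) = 1 + 12/23 = 35/23
5 + 1/(35/23) = 5 + 23/35 = 198/35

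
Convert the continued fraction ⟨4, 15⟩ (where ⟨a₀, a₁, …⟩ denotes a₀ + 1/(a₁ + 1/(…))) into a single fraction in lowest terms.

Start with 15.
4 + 1/(15/1) = 4 + 1/15 = 61/15

61/15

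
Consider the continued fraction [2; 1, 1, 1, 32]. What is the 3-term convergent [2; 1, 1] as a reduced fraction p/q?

Use the convergent recurrence hₖ = aₖ·hₖ₋₁ + hₖ₋₂ (and likewise for the denominators kₖ):
a_0 = 2: 2/1
a_1 = 1: 3/1
a_2 = 1: 5/2

5/2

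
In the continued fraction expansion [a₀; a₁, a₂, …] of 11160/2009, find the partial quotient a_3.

4

Repeatedly divide and take the remainder:
11160 ÷ 2009 → quotient 5, remainder 1115
2009 ÷ 1115 → quotient 1, remainder 894
1115 ÷ 894 → quotient 1, remainder 221
894 ÷ 221 → quotient 4, remainder 10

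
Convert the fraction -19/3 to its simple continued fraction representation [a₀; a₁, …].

Repeatedly divide and take the remainder:
-19 = -7·3 + 2, so a_0 = -7
3 = 1·2 + 1, so a_1 = 1
2 = 2·1 + 0, so a_2 = 2

[-7; 1, 2]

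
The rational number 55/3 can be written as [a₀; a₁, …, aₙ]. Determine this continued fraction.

55 = 18·3 + 1, so a_0 = 18
3 = 3·1 + 0, so a_1 = 3

[18; 3]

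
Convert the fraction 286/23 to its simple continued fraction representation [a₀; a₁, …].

[12; 2, 3, 3]

⌊286/23⌋ = 12, remainder 10
⌊23/10⌋ = 2, remainder 3
⌊10/3⌋ = 3, remainder 1
⌊3/1⌋ = 3, remainder 0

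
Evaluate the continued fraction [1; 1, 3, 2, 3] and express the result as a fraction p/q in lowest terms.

a_0 = 1: 1/1
a_1 = 1: 2/1
a_2 = 3: 7/4
a_3 = 2: 16/9
a_4 = 3: 55/31

55/31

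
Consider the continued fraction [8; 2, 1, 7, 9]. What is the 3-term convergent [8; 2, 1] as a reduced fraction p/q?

25/3

Start with 1.
2 + 1/(1/1) = 2 + 1/1 = 3/1
8 + 1/(3/1) = 8 + 1/3 = 25/3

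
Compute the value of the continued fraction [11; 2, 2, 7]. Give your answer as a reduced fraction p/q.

422/37

Work from the innermost term outward:
Start with 7.
2 + 1/(7/1) = 2 + 1/7 = 15/7
2 + 1/(15/7) = 2 + 7/15 = 37/15
11 + 1/(37/15) = 11 + 15/37 = 422/37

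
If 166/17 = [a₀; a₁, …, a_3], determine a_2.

3

⌊166/17⌋ = 9, remainder 13
⌊17/13⌋ = 1, remainder 4
⌊13/4⌋ = 3, remainder 1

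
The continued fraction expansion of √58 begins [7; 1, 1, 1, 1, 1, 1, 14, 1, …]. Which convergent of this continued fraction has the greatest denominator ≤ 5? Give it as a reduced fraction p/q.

38/5

List convergents until the denominator exceeds the bound:
a_0 = 7: 7/1  (≤ bound)
a_1 = 1: 8/1  (≤ bound)
a_2 = 1: 15/2  (≤ bound)
a_3 = 1: 23/3  (≤ bound)
a_4 = 1: 38/5  (≤ bound)
a_5 = 1: 61/8  (> 5, stop)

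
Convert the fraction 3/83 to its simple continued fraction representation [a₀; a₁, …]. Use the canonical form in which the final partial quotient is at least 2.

[0; 27, 1, 2]

Repeatedly divide and take the remainder:
⌊3/83⌋ = 0, remainder 3
⌊83/3⌋ = 27, remainder 2
⌊3/2⌋ = 1, remainder 1
⌊2/1⌋ = 2, remainder 0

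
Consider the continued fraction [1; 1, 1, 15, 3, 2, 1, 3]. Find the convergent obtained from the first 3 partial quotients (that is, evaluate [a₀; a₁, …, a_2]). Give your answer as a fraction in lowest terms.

3/2

a_0 = 1: 1/1
a_1 = 1: 2/1
a_2 = 1: 3/2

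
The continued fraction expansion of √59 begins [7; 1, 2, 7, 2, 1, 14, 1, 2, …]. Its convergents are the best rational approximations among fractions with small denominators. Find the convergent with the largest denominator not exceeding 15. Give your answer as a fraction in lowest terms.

List convergents until the denominator exceeds the bound:
a_0 = 7: 7/1  (≤ bound)
a_1 = 1: 8/1  (≤ bound)
a_2 = 2: 23/3  (≤ bound)
a_3 = 7: 169/22  (> 15, stop)

23/3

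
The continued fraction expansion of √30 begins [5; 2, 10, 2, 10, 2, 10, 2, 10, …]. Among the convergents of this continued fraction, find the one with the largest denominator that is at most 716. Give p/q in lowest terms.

2525/461

List convergents until the denominator exceeds the bound:
a_0 = 5: 5/1  (≤ bound)
a_1 = 2: 11/2  (≤ bound)
a_2 = 10: 115/21  (≤ bound)
a_3 = 2: 241/44  (≤ bound)
a_4 = 10: 2525/461  (≤ bound)
a_5 = 2: 5291/966  (> 716, stop)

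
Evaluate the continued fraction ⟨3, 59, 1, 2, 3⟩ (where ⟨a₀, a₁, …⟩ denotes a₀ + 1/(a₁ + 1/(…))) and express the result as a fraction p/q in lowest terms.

1801/597

Start with 3.
2 + 1/(3/1) = 2 + 1/3 = 7/3
1 + 1/(7/3) = 1 + 3/7 = 10/7
59 + 1/(10/7) = 59 + 7/10 = 597/10
3 + 1/(597/10) = 3 + 10/597 = 1801/597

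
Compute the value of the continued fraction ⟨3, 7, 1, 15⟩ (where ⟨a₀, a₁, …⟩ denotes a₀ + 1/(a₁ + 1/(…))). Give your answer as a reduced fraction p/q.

397/127

a_0 = 3: 3/1
a_1 = 7: 22/7
a_2 = 1: 25/8
a_3 = 15: 397/127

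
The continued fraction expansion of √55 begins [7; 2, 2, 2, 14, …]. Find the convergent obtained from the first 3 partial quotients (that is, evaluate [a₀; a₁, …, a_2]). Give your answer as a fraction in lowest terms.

Start with 2.
2 + 1/(2/1) = 2 + 1/2 = 5/2
7 + 1/(5/2) = 7 + 2/5 = 37/5

37/5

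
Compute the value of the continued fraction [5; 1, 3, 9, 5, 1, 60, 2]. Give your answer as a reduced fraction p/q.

Use the convergent recurrence hₖ = aₖ·hₖ₋₁ + hₖ₋₂ (and likewise for the denominators kₖ):
a_0 = 5: 5/1
a_1 = 1: 6/1
a_2 = 3: 23/4
a_3 = 9: 213/37
a_4 = 5: 1088/189
a_5 = 1: 1301/226
a_6 = 60: 79148/13749
a_7 = 2: 159597/27724

159597/27724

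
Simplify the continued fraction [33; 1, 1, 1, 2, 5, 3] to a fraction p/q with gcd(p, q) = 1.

4607/137

Start with 3.
5 + 1/(3/1) = 5 + 1/3 = 16/3
2 + 1/(16/3) = 2 + 3/16 = 35/16
1 + 1/(35/16) = 1 + 16/35 = 51/35
1 + 1/(51/35) = 1 + 35/51 = 86/51
1 + 1/(86/51) = 1 + 51/86 = 137/86
33 + 1/(137/86) = 33 + 86/137 = 4607/137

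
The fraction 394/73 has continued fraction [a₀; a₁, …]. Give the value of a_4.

⌊394/73⌋ = 5, remainder 29
⌊73/29⌋ = 2, remainder 15
⌊29/15⌋ = 1, remainder 14
⌊15/14⌋ = 1, remainder 1
⌊14/1⌋ = 14, remainder 0

14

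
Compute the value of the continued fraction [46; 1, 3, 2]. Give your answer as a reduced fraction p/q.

421/9

Collapse the nested fraction from the inside out:
Start with 2.
3 + 1/(2/1) = 3 + 1/2 = 7/2
1 + 1/(7/2) = 1 + 2/7 = 9/7
46 + 1/(9/7) = 46 + 7/9 = 421/9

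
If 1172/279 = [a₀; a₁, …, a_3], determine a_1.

1172 ÷ 279 → quotient 4, remainder 56
279 ÷ 56 → quotient 4, remainder 55

4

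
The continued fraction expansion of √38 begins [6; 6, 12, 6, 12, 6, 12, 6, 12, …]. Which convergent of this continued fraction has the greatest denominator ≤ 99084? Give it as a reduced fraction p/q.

List convergents until the denominator exceeds the bound:
a_0 = 6: 6/1  (≤ bound)
a_1 = 6: 37/6  (≤ bound)
a_2 = 12: 450/73  (≤ bound)
a_3 = 6: 2737/444  (≤ bound)
a_4 = 12: 33294/5401  (≤ bound)
a_5 = 6: 202501/32850  (≤ bound)
a_6 = 12: 2463306/399601  (> 99084, stop)

202501/32850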